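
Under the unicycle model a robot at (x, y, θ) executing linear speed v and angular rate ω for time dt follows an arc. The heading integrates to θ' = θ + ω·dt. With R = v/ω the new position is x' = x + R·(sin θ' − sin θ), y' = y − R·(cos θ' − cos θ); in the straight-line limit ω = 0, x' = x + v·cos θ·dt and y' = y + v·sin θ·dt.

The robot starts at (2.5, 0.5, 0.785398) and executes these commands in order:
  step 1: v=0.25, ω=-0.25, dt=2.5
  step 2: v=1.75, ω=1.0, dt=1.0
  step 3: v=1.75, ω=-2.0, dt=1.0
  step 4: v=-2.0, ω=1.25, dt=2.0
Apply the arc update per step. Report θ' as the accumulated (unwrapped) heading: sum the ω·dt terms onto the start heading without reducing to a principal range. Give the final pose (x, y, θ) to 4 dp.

step 1: θ'=0.1604 (R=-1.0000) → pose (3.0474, 0.7801, 0.1604)
step 2: θ'=1.1604 (R=1.7500) → pose (4.3726, 1.8094, 1.1604)
step 3: θ'=-0.8396 (R=-0.8750) → pose (5.8263, 2.0446, -0.8396)
step 4: θ'=1.6604 (R=-1.6000) → pose (3.0417, 0.8330, 1.6604)

(3.0417, 0.8330, 1.6604)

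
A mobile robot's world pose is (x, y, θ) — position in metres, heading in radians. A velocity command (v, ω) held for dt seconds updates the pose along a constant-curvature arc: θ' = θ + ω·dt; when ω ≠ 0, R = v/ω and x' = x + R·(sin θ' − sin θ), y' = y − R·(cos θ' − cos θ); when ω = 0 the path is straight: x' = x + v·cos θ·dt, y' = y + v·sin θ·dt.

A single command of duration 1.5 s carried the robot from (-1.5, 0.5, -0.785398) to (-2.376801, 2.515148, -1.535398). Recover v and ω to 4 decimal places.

v = -1.5000, ω = -0.5000

Δθ = -1.535398 − -0.785398 = -0.750000
ω = Δθ/dt = -0.750000/1.5 = -0.5000
R = −Δy/(cos θ' − cos θ) = 3.0000
v = R·ω = 3.0000·-0.5000 = -1.5000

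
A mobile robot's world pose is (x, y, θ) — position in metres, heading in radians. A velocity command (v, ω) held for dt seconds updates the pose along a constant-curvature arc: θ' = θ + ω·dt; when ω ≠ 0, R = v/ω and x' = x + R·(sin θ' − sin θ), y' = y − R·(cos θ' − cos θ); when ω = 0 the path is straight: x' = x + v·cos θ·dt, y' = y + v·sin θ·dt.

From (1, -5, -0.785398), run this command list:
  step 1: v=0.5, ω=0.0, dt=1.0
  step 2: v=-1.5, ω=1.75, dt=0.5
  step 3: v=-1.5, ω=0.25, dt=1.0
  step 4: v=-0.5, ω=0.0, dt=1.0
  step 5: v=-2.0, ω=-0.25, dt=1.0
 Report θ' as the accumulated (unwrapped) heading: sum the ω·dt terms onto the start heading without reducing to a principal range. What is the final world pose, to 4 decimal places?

step 1: θ'=-0.7854 (straight) → pose (1.3536, -5.3536, -0.7854)
step 2: θ'=0.0896 (R=-0.8571) → pose (0.6708, -5.1059, 0.0896)
step 3: θ'=0.3396 (R=-6.0000) → pose (-0.7910, -5.4245, 0.3396)
step 4: θ'=0.3396 (straight) → pose (-1.2625, -5.5911, 0.3396)
step 5: θ'=0.0896 (R=8.0000) → pose (-3.2115, -6.0159, 0.0896)

(-3.2115, -6.0159, 0.0896)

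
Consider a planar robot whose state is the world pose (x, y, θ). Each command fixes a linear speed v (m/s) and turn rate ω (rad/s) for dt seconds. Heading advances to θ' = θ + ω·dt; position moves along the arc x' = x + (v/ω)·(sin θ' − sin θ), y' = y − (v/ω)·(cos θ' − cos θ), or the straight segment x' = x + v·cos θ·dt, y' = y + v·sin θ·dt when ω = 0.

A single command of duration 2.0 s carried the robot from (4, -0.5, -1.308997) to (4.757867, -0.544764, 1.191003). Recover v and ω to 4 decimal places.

v = 0.5000, ω = 1.2500

Δθ = 1.191003 − -1.308997 = 2.500000
ω = Δθ/dt = 2.500000/2.0 = 1.2500
R = Δx/(sin θ' − sin θ) = 0.4000
v = R·ω = 0.4000·1.2500 = 0.5000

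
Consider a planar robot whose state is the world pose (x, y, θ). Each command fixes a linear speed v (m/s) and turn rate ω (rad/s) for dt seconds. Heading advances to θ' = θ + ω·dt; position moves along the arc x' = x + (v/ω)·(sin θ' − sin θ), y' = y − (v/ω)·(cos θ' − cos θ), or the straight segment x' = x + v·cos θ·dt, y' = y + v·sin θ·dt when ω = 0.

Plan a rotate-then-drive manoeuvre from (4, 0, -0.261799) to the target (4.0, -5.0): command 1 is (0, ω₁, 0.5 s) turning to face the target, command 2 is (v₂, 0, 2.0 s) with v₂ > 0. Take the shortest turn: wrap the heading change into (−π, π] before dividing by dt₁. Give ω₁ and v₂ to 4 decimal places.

heading to target = atan2(-5−0, 4−4) = -1.5708
Δθ = wrap(-1.5708 − -0.2618) = -1.3090; ω₁ = Δθ/dt₁ = -2.6180
distance = √((4−4)² + (-5−0)²) = 5.0000; v₂ = distance/dt₂ = 2.5000

ω₁ = -2.6180, v₂ = 2.5000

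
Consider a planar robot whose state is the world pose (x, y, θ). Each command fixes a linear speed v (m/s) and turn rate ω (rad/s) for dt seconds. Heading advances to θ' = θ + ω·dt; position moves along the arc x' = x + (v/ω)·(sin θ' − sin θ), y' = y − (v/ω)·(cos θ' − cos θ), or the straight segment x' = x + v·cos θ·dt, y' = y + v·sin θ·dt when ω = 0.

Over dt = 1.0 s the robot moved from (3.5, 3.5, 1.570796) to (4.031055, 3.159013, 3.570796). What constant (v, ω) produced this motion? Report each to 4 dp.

v = -0.7500, ω = 2.0000

Δθ = 3.570796 − 1.570796 = 2.000000
ω = Δθ/dt = 2.000000/1.0 = 2.0000
R = Δx/(sin θ' − sin θ) = -0.3750
v = R·ω = -0.3750·2.0000 = -0.7500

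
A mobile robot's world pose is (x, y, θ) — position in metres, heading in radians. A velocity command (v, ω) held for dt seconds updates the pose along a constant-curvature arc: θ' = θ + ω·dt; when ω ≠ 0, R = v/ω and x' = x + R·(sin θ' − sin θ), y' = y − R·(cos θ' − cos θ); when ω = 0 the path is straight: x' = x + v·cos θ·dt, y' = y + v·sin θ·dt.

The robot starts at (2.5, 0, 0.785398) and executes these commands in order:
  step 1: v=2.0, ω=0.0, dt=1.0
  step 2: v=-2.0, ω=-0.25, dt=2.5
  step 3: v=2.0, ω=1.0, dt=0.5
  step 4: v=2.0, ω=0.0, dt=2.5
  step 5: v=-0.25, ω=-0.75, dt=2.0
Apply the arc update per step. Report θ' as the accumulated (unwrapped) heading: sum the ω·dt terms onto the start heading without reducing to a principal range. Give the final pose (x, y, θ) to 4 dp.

step 1: θ'=0.7854 (straight) → pose (3.9142, 1.4142, 0.7854)
step 2: θ'=0.1604 (R=8.0000) → pose (-0.4650, -0.8262, 0.1604)
step 3: θ'=0.6604 (R=2.0000) → pose (0.4425, -0.4314, 0.6604)
step 4: θ'=0.6604 (straight) → pose (4.3912, 2.6357, 0.6604)
step 5: θ'=-0.8396 (R=0.3333) → pose (3.9386, 2.6764, -0.8396)

(3.9386, 2.6764, -0.8396)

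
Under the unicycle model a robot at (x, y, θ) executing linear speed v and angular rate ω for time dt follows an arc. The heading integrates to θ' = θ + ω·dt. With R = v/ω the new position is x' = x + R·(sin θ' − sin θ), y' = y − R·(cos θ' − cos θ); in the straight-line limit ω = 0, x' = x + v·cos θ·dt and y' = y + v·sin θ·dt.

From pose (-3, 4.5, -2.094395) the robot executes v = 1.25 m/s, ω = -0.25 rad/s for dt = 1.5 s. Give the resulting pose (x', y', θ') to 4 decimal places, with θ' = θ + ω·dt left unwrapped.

θ' = -2.0944 + -0.25·1.5 = -2.4694
R = v/ω = 1.25/-0.25 = -5.0000
x' = -3 + -5.0000·(sin -2.4694 − sin -2.0944) = -4.2166
y' = 4.5 − -5.0000·(cos -2.4694 − cos -2.0944) = 3.0877

(-4.2166, 3.0877, -2.4694)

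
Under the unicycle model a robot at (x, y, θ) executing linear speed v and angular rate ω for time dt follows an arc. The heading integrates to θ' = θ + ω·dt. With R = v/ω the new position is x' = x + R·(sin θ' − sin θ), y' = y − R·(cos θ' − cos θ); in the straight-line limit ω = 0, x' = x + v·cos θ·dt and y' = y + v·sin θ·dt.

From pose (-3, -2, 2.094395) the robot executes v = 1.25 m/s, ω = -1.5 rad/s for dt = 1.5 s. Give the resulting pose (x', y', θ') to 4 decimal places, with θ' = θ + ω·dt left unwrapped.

(-2.1492, -0.7601, -0.1556)

θ' = 2.0944 + -1.5·1.5 = -0.1556
R = v/ω = 1.25/-1.5 = -0.8333
x' = -3 + -0.8333·(sin -0.1556 − sin 2.0944) = -2.1492
y' = -2 − -0.8333·(cos -0.1556 − cos 2.0944) = -0.7601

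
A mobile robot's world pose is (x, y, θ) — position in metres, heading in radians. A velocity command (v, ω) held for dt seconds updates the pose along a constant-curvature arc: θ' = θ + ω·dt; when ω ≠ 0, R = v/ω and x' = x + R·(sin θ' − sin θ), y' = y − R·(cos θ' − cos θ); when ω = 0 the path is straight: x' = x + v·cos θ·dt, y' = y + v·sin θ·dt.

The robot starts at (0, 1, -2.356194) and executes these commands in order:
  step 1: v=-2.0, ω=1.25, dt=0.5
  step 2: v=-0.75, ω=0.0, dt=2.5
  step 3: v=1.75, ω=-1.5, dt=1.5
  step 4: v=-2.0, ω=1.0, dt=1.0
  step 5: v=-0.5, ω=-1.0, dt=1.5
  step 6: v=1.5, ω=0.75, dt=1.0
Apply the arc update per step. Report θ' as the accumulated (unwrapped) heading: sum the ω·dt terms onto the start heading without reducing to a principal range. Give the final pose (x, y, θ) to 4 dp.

step 1: θ'=-1.7312 (R=-1.6000) → pose (0.4481, 1.8758, -1.7312)
step 2: θ'=-1.7312 (straight) → pose (0.7475, 3.7268, -1.7312)
step 3: θ'=-3.9812 (R=-1.1667) → pose (-1.2726, 3.1340, -3.9812)
step 4: θ'=-2.9812 (R=-2.0000) → pose (0.5356, 2.4952, -2.9812)
step 5: θ'=-4.4812 (R=0.5000) → pose (1.1021, 2.1162, -4.4812)
step 6: θ'=-3.7312 (R=2.0000) → pose (0.2674, 3.3203, -3.7312)

(0.2674, 3.3203, -3.7312)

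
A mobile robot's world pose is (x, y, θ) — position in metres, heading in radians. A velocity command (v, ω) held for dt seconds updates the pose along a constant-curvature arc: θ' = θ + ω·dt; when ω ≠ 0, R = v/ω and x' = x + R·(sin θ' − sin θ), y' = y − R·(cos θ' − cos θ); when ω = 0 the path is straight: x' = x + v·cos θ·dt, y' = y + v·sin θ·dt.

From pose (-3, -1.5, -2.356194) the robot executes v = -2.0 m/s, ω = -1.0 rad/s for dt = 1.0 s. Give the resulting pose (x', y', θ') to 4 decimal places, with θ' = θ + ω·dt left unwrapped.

θ' = -2.3562 + -1.0·1.0 = -3.3562
R = v/ω = -2.0/-1.0 = 2.0000
x' = -3 + 2.0000·(sin -3.3562 − sin -2.3562) = -1.1599
y' = -1.5 − 2.0000·(cos -3.3562 − cos -2.3562) = -0.9601

(-1.1599, -0.9601, -3.3562)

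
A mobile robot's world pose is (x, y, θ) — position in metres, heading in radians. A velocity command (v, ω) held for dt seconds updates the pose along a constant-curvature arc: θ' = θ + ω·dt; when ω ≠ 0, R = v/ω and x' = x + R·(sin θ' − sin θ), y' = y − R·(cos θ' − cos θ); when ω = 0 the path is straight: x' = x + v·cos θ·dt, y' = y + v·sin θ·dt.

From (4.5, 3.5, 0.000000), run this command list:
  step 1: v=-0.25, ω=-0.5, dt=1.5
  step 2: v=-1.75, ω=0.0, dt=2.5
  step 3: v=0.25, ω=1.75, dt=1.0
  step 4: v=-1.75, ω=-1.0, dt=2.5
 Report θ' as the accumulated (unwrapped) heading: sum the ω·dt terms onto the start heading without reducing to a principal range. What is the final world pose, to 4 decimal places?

step 1: θ'=-0.7500 (R=0.5000) → pose (4.1592, 3.6342, -0.7500)
step 2: θ'=-0.7500 (straight) → pose (0.9580, 6.6163, -0.7500)
step 3: θ'=1.0000 (R=0.1429) → pose (1.1756, 6.6437, 1.0000)
step 4: θ'=-1.5000 (R=1.7500) → pose (-2.0426, 7.4654, -1.5000)

(-2.0426, 7.4654, -1.5000)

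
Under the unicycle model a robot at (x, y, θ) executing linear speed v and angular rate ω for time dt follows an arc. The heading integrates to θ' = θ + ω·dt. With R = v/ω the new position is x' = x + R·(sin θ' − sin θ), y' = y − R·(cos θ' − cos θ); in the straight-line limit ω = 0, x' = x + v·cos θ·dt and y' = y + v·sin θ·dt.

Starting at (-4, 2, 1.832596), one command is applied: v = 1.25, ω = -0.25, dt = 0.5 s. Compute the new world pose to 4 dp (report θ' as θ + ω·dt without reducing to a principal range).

(-4.1237, 2.6122, 1.7076)

θ' = 1.8326 + -0.25·0.5 = 1.7076
R = v/ω = 1.25/-0.25 = -5.0000
x' = -4 + -5.0000·(sin 1.7076 − sin 1.8326) = -4.1237
y' = 2 − -5.0000·(cos 1.7076 − cos 1.8326) = 2.6122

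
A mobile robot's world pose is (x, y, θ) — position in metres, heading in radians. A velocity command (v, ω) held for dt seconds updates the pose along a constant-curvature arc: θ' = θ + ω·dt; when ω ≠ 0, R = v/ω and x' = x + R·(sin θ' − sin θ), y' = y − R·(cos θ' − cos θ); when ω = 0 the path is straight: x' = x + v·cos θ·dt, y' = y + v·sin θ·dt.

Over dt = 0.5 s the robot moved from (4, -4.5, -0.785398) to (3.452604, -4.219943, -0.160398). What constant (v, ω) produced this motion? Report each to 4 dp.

Δθ = -0.160398 − -0.785398 = 0.625000
ω = Δθ/dt = 0.625000/0.5 = 1.2500
R = Δx/(sin θ' − sin θ) = -1.0000
v = R·ω = -1.0000·1.2500 = -1.2500

v = -1.2500, ω = 1.2500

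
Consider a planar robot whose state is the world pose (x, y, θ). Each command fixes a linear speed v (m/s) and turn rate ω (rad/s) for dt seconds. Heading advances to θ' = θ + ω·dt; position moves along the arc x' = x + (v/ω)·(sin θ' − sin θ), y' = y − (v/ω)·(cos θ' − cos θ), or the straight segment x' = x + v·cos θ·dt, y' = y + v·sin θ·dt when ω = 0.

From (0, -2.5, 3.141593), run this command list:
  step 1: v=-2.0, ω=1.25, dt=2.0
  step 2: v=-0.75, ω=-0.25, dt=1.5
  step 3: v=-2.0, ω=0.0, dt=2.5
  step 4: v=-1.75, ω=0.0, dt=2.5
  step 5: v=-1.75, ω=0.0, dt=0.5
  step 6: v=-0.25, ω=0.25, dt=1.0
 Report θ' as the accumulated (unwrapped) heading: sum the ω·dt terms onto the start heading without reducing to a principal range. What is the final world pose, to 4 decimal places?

(-5.3489, 10.1162, 5.5166)

step 1: θ'=5.6416 (R=-1.6000) → pose (0.9576, 0.3818, 5.6416)
step 2: θ'=5.2666 (R=3.0000) → pose (0.2020, 1.2065, 5.2666)
step 3: θ'=5.2666 (straight) → pose (-2.4293, 5.4581, 5.2666)
step 4: θ'=5.2666 (straight) → pose (-4.7317, 9.1782, 5.2666)
step 5: θ'=5.2666 (straight) → pose (-5.1922, 9.9222, 5.2666)
step 6: θ'=5.5166 (R=-1.0000) → pose (-5.3489, 10.1162, 5.5166)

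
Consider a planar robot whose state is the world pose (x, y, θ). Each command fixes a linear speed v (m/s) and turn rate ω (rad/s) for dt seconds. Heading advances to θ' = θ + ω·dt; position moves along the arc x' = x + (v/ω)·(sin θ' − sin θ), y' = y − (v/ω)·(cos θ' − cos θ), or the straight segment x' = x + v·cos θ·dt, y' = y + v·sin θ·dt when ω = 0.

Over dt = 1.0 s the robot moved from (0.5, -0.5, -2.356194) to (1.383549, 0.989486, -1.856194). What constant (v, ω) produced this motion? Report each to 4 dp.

Δθ = -1.856194 − -2.356194 = 0.500000
ω = Δθ/dt = 0.500000/1.0 = 0.5000
R = −Δy/(cos θ' − cos θ) = -3.5000
v = R·ω = -3.5000·0.5000 = -1.7500

v = -1.7500, ω = 0.5000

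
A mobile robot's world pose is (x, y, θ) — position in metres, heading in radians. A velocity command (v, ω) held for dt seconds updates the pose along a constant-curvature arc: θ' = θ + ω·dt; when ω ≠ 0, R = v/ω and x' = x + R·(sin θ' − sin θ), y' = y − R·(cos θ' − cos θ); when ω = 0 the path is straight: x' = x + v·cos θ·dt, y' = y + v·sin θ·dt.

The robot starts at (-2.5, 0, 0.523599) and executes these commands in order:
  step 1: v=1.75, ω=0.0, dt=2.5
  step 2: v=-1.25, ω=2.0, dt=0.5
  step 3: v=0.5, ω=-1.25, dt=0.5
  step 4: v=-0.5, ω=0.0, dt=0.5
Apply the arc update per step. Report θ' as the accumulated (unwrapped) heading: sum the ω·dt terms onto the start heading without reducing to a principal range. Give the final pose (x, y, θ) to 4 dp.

step 1: θ'=0.5236 (straight) → pose (1.2889, 2.1875, 0.5236)
step 2: θ'=1.5236 (R=-0.6250) → pose (0.9771, 1.6757, 1.5236)
step 3: θ'=0.8986 (R=-0.4000) → pose (1.0636, 1.9059, 0.8986)
step 4: θ'=0.8986 (straight) → pose (0.9080, 1.7103, 0.8986)

(0.9080, 1.7103, 0.8986)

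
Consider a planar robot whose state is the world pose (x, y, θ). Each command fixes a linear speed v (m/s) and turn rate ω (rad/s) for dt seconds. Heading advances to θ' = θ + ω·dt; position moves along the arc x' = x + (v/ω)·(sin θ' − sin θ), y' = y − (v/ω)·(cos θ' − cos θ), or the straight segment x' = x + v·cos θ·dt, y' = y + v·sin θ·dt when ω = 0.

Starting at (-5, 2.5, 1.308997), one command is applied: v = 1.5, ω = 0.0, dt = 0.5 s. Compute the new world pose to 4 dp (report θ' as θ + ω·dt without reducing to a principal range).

θ' = 1.3090 + 0.0·0.5 = 1.3090
ω = 0 → straight: x' = -5 + 1.5·cos(1.3090)·0.5 = -4.8059
y' = 2.5 + 1.5·sin(1.3090)·0.5 = 3.2244

(-4.8059, 3.2244, 1.3090)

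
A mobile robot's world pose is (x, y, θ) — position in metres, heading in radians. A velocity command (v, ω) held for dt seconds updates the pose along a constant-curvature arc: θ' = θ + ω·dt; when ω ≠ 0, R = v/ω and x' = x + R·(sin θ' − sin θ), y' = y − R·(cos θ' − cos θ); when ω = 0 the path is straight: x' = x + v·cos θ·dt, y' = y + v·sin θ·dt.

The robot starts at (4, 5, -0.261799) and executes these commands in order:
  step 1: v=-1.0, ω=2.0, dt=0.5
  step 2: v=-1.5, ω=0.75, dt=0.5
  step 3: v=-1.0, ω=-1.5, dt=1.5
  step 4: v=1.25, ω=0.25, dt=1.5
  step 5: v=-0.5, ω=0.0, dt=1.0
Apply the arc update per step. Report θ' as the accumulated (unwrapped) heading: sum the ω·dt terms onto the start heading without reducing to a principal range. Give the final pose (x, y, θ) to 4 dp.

step 1: θ'=0.7382 (R=-0.5000) → pose (3.5341, 4.8869, 0.7382)
step 2: θ'=1.1132 (R=-2.0000) → pose (3.0858, 4.2911, 1.1132)
step 3: θ'=-1.1368 (R=0.6667) → pose (1.8829, 4.3053, -1.1368)
step 4: θ'=-0.7618 (R=5.0000) → pose (2.9682, 2.7898, -0.7618)
step 5: θ'=-0.7618 (straight) → pose (2.6064, 3.1349, -0.7618)

(2.6064, 3.1349, -0.7618)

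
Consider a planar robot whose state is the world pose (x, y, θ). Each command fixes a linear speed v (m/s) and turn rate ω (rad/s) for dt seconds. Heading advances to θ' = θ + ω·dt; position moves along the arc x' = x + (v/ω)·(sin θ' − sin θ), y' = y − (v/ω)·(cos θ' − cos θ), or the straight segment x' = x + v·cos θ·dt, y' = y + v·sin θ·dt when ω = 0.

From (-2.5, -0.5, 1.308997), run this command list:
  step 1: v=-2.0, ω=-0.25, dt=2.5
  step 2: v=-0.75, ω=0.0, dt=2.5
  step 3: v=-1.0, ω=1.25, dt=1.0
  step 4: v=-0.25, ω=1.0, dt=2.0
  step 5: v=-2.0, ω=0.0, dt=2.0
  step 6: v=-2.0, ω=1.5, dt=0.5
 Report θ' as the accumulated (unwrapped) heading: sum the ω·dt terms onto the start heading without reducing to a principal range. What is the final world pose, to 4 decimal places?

(-3.2641, -3.0591, 4.6840)

step 1: θ'=0.6840 (R=8.0000) → pose (-5.1722, -4.6299, 0.6840)
step 2: θ'=0.6840 (straight) → pose (-6.6255, -5.8147, 0.6840)
step 3: θ'=1.9340 (R=-0.8000) → pose (-6.8678, -6.7189, 1.9340)
step 4: θ'=3.9340 (R=-0.2500) → pose (-6.4561, -6.8057, 3.9340)
step 5: θ'=3.9340 (straight) → pose (-3.6475, -3.9575, 3.9340)
step 6: θ'=4.6840 (R=-1.3333) → pose (-3.2641, -3.0591, 4.6840)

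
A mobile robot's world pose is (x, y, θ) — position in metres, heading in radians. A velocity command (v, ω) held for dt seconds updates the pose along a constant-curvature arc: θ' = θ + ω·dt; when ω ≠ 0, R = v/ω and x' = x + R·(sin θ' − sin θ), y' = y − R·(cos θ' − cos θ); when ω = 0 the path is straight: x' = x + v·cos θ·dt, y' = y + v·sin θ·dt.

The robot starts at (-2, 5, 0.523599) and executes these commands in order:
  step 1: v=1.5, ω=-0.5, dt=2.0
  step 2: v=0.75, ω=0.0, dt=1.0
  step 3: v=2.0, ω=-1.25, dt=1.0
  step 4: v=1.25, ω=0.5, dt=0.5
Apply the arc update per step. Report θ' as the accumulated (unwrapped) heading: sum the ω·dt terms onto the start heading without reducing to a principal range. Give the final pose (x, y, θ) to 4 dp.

step 1: θ'=-0.4764 (R=-3.0000) → pose (0.8758, 5.0679, -0.4764)
step 2: θ'=-0.4764 (straight) → pose (1.5422, 4.7239, -0.4764)
step 3: θ'=-1.7264 (R=-1.6000) → pose (2.3892, 3.0541, -1.7264)
step 4: θ'=-1.4764 (R=2.5000) → pose (2.3701, 2.4311, -1.4764)

(2.3701, 2.4311, -1.4764)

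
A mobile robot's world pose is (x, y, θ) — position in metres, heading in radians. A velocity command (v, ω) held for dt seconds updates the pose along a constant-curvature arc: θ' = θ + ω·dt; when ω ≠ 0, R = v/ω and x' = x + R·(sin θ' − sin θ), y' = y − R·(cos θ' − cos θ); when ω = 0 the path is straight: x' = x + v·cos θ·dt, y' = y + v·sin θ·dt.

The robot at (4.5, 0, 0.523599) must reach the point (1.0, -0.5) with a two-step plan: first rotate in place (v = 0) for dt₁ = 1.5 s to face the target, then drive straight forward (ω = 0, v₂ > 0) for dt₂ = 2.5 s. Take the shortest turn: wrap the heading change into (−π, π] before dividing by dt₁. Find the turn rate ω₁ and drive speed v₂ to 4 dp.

ω₁ = 1.8399, v₂ = 1.4142

heading to target = atan2(-0.5−0, 1−4.5) = -2.9997
Δθ = wrap(-2.9997 − 0.5236) = 2.7599; ω₁ = Δθ/dt₁ = 1.8399
distance = √((1−4.5)² + (-0.5−0)²) = 3.5355; v₂ = distance/dt₂ = 1.4142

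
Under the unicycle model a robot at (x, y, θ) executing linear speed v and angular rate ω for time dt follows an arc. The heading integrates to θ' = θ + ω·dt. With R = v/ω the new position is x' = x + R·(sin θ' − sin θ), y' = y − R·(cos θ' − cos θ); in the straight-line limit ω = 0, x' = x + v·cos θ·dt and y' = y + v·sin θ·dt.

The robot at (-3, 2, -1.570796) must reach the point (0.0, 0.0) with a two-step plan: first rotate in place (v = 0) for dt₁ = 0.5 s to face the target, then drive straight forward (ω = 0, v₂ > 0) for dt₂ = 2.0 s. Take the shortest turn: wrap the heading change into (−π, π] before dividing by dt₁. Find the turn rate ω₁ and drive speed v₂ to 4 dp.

ω₁ = 1.9656, v₂ = 1.8028

heading to target = atan2(0−2, 0−-3) = -0.5880
Δθ = wrap(-0.5880 − -1.5708) = 0.9828; ω₁ = Δθ/dt₁ = 1.9656
distance = √((0−-3)² + (0−2)²) = 3.6056; v₂ = distance/dt₂ = 1.8028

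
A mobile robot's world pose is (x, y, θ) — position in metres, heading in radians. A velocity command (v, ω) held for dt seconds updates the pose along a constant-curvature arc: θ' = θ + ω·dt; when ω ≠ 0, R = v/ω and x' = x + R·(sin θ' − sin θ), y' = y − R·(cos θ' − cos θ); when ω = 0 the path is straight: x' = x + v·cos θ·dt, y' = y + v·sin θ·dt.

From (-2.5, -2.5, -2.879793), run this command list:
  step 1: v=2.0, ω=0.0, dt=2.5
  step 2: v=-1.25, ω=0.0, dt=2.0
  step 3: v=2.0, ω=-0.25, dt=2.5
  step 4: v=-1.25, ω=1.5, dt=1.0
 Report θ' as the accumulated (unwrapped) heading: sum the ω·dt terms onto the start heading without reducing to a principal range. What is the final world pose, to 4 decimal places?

(-8.7754, -2.4692, -2.0048)

step 1: θ'=-2.8798 (straight) → pose (-7.3296, -3.7941, -2.8798)
step 2: θ'=-2.8798 (straight) → pose (-4.9148, -3.1470, -2.8798)
step 3: θ'=-3.5048 (R=-8.0000) → pose (-9.8275, -2.8978, -3.5048)
step 4: θ'=-2.0048 (R=-0.8333) → pose (-8.7754, -2.4692, -2.0048)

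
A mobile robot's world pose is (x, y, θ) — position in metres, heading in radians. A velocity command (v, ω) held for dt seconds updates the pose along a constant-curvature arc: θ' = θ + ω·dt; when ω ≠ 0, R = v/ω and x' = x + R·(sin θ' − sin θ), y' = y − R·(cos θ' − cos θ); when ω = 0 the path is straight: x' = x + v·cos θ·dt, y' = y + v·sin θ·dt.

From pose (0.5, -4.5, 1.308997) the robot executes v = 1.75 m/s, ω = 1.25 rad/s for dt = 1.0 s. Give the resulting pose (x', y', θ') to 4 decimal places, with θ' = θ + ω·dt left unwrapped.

(-0.0820, -2.9686, 2.5590)

θ' = 1.3090 + 1.25·1.0 = 2.5590
R = v/ω = 1.75/1.25 = 1.4000
x' = 0.5 + 1.4000·(sin 2.5590 − sin 1.3090) = -0.0820
y' = -4.5 − 1.4000·(cos 2.5590 − cos 1.3090) = -2.9686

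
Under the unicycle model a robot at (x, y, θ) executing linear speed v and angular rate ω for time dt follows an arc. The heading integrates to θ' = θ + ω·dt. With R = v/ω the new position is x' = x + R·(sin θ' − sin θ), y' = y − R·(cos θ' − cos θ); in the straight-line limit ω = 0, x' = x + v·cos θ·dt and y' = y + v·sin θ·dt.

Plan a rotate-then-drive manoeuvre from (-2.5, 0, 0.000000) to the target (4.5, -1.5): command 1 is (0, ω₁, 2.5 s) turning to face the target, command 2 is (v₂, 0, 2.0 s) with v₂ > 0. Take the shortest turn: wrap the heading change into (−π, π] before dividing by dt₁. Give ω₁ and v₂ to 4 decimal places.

heading to target = atan2(-1.5−0, 4.5−-2.5) = -0.2111
Δθ = wrap(-0.2111 − 0.0000) = -0.2111; ω₁ = Δθ/dt₁ = -0.0844
distance = √((4.5−-2.5)² + (-1.5−0)²) = 7.1589; v₂ = distance/dt₂ = 3.5795

ω₁ = -0.0844, v₂ = 3.5795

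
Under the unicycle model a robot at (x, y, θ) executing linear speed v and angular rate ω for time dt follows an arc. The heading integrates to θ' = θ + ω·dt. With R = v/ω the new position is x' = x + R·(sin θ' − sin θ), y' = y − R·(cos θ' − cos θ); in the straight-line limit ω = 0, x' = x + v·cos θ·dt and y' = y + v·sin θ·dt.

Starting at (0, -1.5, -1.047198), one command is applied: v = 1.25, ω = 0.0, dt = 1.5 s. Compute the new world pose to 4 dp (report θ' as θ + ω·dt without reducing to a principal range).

θ' = -1.0472 + 0.0·1.5 = -1.0472
ω = 0 → straight: x' = 0 + 1.25·cos(-1.0472)·1.5 = 0.9375
y' = -1.5 + 1.25·sin(-1.0472)·1.5 = -3.1238

(0.9375, -3.1238, -1.0472)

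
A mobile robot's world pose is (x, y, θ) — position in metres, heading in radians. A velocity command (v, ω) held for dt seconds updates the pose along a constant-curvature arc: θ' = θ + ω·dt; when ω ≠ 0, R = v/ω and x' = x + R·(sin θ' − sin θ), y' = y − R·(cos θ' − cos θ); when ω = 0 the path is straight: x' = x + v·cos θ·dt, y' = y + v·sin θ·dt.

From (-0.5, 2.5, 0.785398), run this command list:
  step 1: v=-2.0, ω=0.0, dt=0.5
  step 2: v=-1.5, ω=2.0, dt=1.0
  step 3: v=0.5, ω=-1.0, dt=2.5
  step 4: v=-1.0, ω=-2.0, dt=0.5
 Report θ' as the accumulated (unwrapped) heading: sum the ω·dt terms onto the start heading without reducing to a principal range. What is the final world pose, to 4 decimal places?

step 1: θ'=0.7854 (straight) → pose (-1.2071, 1.7929, 0.7854)
step 2: θ'=2.7854 (R=-0.7500) → pose (-0.9383, 0.5596, 2.7854)
step 3: θ'=0.2854 (R=-0.5000) → pose (-0.9047, 1.5080, 0.2854)
step 4: θ'=-0.7146 (R=0.5000) → pose (-1.3732, 1.6101, -0.7146)

(-1.3732, 1.6101, -0.7146)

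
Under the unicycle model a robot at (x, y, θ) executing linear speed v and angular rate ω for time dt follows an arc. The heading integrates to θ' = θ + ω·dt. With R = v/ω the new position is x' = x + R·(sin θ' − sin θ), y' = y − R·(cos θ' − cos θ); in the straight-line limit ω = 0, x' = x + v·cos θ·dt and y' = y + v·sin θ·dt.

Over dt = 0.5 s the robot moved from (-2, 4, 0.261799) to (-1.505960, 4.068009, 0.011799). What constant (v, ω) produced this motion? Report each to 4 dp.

Δθ = 0.011799 − 0.261799 = -0.250000
ω = Δθ/dt = -0.250000/0.5 = -0.5000
R = Δx/(sin θ' − sin θ) = -2.0000
v = R·ω = -2.0000·-0.5000 = 1.0000

v = 1.0000, ω = -0.5000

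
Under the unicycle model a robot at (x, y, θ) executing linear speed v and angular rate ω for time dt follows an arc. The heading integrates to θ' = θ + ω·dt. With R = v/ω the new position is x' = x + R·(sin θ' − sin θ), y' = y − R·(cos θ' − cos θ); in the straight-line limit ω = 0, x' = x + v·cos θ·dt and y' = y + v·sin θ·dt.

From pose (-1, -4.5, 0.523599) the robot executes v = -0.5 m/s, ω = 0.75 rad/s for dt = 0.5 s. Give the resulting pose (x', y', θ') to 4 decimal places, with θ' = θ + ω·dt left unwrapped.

θ' = 0.5236 + 0.75·0.5 = 0.8986
R = v/ω = -0.5/0.75 = -0.6667
x' = -1 + -0.6667·(sin 0.8986 − sin 0.5236) = -1.1883
y' = -4.5 − -0.6667·(cos 0.8986 − cos 0.5236) = -4.6622

(-1.1883, -4.6622, 0.8986)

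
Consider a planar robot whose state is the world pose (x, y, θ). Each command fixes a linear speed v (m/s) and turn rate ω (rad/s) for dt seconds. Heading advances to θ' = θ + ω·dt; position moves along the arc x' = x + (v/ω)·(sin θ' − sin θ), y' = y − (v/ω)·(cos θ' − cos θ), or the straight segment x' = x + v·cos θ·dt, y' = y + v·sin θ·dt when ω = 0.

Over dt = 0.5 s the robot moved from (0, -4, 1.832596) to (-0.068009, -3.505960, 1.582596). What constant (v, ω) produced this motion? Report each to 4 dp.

Δθ = 1.582596 − 1.832596 = -0.250000
ω = Δθ/dt = -0.250000/0.5 = -0.5000
R = −Δy/(cos θ' − cos θ) = -2.0000
v = R·ω = -2.0000·-0.5000 = 1.0000

v = 1.0000, ω = -0.5000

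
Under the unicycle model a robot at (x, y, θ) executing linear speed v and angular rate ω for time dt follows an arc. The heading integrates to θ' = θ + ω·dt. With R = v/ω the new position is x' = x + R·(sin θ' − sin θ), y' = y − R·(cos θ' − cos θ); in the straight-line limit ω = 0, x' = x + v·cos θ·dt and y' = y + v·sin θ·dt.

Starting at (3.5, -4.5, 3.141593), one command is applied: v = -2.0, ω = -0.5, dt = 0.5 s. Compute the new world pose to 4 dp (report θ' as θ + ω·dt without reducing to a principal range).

(4.4896, -4.6243, 2.8916)

θ' = 3.1416 + -0.5·0.5 = 2.8916
R = v/ω = -2.0/-0.5 = 4.0000
x' = 3.5 + 4.0000·(sin 2.8916 − sin 3.1416) = 4.4896
y' = -4.5 − 4.0000·(cos 2.8916 − cos 3.1416) = -4.6243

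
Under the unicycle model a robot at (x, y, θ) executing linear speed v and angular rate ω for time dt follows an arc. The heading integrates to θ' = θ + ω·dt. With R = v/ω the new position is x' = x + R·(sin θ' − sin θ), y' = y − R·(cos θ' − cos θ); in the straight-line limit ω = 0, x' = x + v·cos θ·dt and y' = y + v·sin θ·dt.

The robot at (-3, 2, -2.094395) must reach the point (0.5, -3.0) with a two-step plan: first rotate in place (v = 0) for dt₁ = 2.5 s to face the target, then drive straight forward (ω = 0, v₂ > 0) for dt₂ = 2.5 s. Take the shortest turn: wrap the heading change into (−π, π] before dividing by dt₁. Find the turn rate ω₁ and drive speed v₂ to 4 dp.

heading to target = atan2(-3−2, 0.5−-3) = -0.9601
Δθ = wrap(-0.9601 − -2.0944) = 1.1343; ω₁ = Δθ/dt₁ = 0.4537
distance = √((0.5−-3)² + (-3−2)²) = 6.1033; v₂ = distance/dt₂ = 2.4413

ω₁ = 0.4537, v₂ = 2.4413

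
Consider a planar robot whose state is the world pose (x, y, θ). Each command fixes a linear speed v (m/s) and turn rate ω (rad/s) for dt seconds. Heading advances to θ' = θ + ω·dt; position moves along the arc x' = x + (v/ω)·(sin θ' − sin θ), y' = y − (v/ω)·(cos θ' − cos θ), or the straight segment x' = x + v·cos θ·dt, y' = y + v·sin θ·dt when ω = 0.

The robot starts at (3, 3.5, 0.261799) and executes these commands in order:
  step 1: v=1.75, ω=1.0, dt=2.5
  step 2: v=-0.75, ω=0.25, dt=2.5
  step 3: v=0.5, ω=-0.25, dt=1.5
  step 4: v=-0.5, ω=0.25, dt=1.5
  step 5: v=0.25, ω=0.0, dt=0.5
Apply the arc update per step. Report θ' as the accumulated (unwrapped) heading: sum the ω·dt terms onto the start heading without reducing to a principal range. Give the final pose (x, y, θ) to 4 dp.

(4.9150, 6.6613, 3.3868)

step 1: θ'=2.7618 (R=1.7500) → pose (3.1958, 6.8157, 2.7618)
step 2: θ'=3.3868 (R=-3.0000) → pose (5.0363, 6.6916, 3.3868)
step 3: θ'=3.0118 (R=-2.0000) → pose (4.2919, 6.6486, 3.0118)
step 4: θ'=3.3868 (R=-2.0000) → pose (5.0363, 6.6916, 3.3868)
step 5: θ'=3.3868 (straight) → pose (4.9150, 6.6613, 3.3868)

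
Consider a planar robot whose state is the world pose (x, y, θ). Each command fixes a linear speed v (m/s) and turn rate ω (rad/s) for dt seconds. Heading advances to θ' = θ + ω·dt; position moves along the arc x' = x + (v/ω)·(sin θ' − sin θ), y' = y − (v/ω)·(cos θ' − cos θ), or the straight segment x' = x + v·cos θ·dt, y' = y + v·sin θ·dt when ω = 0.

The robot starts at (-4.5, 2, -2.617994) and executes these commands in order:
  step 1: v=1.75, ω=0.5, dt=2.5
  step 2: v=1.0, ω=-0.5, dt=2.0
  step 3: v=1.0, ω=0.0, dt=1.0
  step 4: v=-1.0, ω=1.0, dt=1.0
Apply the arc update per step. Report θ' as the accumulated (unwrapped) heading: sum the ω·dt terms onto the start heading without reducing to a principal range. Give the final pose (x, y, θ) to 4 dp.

step 1: θ'=-1.3680 (R=3.5000) → pose (-6.1783, -1.7360, -1.3680)
step 2: θ'=-2.3680 (R=-2.0000) → pose (-6.7399, -3.5697, -2.3680)
step 3: θ'=-2.3680 (straight) → pose (-7.4553, -4.2684, -2.3680)
step 4: θ'=-1.3680 (R=-1.0000) → pose (-7.1745, -3.3516, -1.3680)

(-7.1745, -3.3516, -1.3680)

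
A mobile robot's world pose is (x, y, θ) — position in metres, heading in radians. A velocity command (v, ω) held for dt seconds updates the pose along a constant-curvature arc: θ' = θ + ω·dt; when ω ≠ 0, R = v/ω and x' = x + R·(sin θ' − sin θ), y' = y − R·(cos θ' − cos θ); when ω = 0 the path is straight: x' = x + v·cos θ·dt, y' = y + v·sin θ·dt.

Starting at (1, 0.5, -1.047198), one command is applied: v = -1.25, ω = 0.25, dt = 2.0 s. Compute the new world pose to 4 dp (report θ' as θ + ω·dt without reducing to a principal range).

θ' = -1.0472 + 0.25·2.0 = -0.5472
R = v/ω = -1.25/0.25 = -5.0000
x' = 1 + -5.0000·(sin -0.5472 − sin -1.0472) = -0.7286
y' = 0.5 − -5.0000·(cos -0.5472 − cos -1.0472) = 2.2699

(-0.7286, 2.2699, -0.5472)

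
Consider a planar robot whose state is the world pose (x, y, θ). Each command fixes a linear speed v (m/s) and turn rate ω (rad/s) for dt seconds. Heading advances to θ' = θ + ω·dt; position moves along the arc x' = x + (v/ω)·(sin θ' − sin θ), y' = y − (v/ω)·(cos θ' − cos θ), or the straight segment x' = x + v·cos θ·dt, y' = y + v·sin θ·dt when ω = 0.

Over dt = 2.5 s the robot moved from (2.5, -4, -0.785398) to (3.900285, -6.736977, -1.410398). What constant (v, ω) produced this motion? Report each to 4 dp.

Δθ = -1.410398 − -0.785398 = -0.625000
ω = Δθ/dt = -0.625000/2.5 = -0.2500
R = −Δy/(cos θ' − cos θ) = -5.0000
v = R·ω = -5.0000·-0.2500 = 1.2500

v = 1.2500, ω = -0.2500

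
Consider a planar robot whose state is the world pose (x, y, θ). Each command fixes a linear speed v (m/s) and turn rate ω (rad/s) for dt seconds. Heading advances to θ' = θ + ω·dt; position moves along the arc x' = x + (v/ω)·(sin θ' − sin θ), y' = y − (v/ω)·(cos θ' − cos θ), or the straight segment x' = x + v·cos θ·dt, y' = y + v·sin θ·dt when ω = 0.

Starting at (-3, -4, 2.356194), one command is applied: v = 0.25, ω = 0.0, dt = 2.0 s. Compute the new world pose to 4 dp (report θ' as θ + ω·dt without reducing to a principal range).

θ' = 2.3562 + 0.0·2.0 = 2.3562
ω = 0 → straight: x' = -3 + 0.25·cos(2.3562)·2.0 = -3.3536
y' = -4 + 0.25·sin(2.3562)·2.0 = -3.6464

(-3.3536, -3.6464, 2.3562)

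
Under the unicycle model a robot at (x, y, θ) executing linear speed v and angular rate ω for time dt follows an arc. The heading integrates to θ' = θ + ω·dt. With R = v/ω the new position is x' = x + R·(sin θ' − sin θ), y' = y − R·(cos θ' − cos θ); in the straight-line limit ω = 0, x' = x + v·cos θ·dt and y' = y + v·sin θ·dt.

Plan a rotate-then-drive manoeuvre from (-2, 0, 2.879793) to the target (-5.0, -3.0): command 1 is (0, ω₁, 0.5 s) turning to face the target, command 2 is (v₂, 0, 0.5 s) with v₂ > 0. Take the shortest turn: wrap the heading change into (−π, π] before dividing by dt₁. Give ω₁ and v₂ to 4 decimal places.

heading to target = atan2(-3−0, -5−-2) = -2.3562
Δθ = wrap(-2.3562 − 2.8798) = 1.0472; ω₁ = Δθ/dt₁ = 2.0944
distance = √((-5−-2)² + (-3−0)²) = 4.2426; v₂ = distance/dt₂ = 8.4853

ω₁ = 2.0944, v₂ = 8.4853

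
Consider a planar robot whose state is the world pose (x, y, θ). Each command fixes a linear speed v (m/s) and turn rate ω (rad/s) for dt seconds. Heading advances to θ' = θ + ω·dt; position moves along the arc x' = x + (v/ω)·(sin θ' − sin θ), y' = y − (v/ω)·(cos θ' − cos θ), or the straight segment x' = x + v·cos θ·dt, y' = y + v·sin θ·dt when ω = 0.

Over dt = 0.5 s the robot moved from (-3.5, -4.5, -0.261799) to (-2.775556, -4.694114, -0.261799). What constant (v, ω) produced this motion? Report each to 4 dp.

Δθ = -0.261799 − -0.261799 = 0.000000
ω = Δθ/dt = 0.000000/0.5 = 0.0000
ω = 0 → v = (Δx·cos θ + Δy·sin θ)/dt = 1.5000

v = 1.5000, ω = 0.0000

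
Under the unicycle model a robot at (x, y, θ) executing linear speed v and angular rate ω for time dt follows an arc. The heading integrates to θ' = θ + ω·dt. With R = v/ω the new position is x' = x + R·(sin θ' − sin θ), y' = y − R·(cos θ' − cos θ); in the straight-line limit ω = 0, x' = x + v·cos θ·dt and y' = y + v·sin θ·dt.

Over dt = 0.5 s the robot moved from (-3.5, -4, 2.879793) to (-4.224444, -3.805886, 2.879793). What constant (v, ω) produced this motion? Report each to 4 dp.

v = 1.5000, ω = 0.0000

Δθ = 2.879793 − 2.879793 = 0.000000
ω = Δθ/dt = 0.000000/0.5 = 0.0000
ω = 0 → v = (Δx·cos θ + Δy·sin θ)/dt = 1.5000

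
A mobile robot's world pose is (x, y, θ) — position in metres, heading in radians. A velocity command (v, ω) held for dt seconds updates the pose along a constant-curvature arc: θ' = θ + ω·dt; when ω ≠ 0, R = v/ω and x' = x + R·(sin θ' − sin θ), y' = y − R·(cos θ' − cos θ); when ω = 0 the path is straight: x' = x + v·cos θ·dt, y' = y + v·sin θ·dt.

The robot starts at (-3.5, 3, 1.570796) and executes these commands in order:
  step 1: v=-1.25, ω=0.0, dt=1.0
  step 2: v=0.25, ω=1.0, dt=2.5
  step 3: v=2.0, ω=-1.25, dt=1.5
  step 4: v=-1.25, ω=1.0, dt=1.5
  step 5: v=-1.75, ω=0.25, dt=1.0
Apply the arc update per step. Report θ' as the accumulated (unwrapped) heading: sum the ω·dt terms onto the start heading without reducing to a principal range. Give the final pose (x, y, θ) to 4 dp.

(-3.5000, 2.6859, 3.9458)

step 1: θ'=1.5708 (straight) → pose (-3.5000, 1.7500, 1.5708)
step 2: θ'=4.0708 (R=0.2500) → pose (-3.9503, 1.8996, 4.0708)
step 3: θ'=2.1958 (R=-1.6000) → pose (-6.5297, 1.9210, 2.1958)
step 4: θ'=3.6958 (R=-1.2500) → pose (-4.8581, 1.5895, 3.6958)
step 5: θ'=3.9458 (R=-7.0000) → pose (-3.5000, 2.6859, 3.9458)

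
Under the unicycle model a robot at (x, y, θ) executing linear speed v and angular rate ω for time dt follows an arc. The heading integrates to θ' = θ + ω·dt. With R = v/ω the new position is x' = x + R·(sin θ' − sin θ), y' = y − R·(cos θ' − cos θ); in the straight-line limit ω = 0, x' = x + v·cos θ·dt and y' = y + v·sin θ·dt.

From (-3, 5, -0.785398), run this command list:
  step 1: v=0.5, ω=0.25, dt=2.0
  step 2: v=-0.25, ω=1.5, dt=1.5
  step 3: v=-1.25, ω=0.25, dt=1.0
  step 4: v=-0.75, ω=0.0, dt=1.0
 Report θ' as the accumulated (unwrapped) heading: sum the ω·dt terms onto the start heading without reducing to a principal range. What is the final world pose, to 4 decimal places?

step 1: θ'=-0.2854 (R=2.0000) → pose (-2.1489, 4.4951, -0.2854)
step 2: θ'=1.9646 (R=-0.1667) → pose (-2.3497, 4.2712, 1.9646)
step 3: θ'=2.2146 (R=-5.0000) → pose (-1.7315, 3.1885, 2.2146)
step 4: θ'=2.2146 (straight) → pose (-1.2813, 2.5887, 2.2146)

(-1.2813, 2.5887, 2.2146)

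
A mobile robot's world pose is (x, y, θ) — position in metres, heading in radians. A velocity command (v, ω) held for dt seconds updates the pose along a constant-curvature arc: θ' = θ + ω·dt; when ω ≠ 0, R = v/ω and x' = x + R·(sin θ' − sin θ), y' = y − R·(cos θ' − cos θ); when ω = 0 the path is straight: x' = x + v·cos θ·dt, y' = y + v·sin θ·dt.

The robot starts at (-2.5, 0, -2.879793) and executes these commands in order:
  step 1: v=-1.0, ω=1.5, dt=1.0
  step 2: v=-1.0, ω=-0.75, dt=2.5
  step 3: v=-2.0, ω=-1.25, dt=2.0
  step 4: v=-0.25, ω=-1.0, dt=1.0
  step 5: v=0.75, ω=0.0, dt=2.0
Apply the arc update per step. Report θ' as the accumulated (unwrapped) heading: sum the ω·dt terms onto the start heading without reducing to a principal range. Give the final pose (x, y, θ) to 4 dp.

step 1: θ'=-1.3798 (R=-0.6667) → pose (-2.0180, 0.7705, -1.3798)
step 2: θ'=-3.2548 (R=1.3333) → pose (-0.5583, 2.3484, -3.2548)
step 3: θ'=-5.7548 (R=1.6000) → pose (0.0676, -0.6231, -5.7548)
step 4: θ'=-6.7548 (R=0.2500) → pose (-0.1720, -0.6299, -6.7548)
step 5: θ'=-6.7548 (straight) → pose (1.1642, -1.3114, -6.7548)

(1.1642, -1.3114, -6.7548)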